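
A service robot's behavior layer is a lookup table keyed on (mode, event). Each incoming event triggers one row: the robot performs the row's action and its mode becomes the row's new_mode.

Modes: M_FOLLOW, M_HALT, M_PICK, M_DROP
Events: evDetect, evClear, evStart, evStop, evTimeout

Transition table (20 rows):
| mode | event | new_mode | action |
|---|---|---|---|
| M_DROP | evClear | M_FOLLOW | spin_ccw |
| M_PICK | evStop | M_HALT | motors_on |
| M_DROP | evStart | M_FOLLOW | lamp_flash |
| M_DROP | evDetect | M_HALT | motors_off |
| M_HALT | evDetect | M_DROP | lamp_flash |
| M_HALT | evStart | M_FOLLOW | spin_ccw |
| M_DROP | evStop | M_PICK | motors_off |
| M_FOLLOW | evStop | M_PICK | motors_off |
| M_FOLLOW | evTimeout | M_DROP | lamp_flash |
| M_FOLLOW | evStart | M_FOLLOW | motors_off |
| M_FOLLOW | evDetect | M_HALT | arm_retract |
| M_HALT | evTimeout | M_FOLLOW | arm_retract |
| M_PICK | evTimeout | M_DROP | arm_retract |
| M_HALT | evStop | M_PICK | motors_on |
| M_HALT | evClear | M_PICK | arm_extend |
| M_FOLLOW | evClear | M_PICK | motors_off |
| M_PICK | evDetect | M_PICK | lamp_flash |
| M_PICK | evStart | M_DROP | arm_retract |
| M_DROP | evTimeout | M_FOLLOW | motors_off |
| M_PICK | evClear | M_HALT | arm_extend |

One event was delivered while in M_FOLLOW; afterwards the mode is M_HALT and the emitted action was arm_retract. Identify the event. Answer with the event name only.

evDetect

try evDetect: (M_FOLLOW, evDetect) → (M_HALT, arm_retract)  ← matches
try evClear: (M_FOLLOW, evClear) → (M_PICK, motors_off)
try evStart: (M_FOLLOW, evStart) → (M_FOLLOW, motors_off)
try evStop: (M_FOLLOW, evStop) → (M_PICK, motors_off)
try evTimeout: (M_FOLLOW, evTimeout) → (M_DROP, lamp_flash)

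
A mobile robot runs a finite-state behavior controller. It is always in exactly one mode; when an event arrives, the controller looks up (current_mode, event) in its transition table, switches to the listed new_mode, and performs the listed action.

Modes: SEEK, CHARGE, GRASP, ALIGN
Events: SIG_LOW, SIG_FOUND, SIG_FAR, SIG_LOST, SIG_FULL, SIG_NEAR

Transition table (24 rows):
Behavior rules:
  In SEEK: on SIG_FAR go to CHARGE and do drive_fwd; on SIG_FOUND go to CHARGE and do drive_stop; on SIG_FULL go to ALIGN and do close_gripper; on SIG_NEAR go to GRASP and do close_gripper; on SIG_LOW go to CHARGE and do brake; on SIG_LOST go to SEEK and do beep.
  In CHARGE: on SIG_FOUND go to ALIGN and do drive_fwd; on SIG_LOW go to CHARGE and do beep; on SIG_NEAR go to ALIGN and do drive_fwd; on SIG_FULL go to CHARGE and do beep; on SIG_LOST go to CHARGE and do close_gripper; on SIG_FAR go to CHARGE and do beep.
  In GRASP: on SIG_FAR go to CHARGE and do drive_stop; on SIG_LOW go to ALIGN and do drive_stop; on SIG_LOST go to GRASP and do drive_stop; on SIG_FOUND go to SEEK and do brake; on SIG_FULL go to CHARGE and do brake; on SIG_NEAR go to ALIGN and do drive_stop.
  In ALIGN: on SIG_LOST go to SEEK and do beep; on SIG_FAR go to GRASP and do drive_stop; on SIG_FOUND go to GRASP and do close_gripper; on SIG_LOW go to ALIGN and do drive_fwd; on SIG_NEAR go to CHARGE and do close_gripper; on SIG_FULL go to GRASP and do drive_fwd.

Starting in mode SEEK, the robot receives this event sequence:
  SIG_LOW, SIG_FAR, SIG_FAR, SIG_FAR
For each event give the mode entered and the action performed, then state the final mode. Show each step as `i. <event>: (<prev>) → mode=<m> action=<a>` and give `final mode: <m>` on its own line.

1. SIG_LOW: (SEEK) → mode=CHARGE action=brake
2. SIG_FAR: (CHARGE) → mode=CHARGE action=beep
3. SIG_FAR: (CHARGE) → mode=CHARGE action=beep
4. SIG_FAR: (CHARGE) → mode=CHARGE action=beep

final mode: CHARGE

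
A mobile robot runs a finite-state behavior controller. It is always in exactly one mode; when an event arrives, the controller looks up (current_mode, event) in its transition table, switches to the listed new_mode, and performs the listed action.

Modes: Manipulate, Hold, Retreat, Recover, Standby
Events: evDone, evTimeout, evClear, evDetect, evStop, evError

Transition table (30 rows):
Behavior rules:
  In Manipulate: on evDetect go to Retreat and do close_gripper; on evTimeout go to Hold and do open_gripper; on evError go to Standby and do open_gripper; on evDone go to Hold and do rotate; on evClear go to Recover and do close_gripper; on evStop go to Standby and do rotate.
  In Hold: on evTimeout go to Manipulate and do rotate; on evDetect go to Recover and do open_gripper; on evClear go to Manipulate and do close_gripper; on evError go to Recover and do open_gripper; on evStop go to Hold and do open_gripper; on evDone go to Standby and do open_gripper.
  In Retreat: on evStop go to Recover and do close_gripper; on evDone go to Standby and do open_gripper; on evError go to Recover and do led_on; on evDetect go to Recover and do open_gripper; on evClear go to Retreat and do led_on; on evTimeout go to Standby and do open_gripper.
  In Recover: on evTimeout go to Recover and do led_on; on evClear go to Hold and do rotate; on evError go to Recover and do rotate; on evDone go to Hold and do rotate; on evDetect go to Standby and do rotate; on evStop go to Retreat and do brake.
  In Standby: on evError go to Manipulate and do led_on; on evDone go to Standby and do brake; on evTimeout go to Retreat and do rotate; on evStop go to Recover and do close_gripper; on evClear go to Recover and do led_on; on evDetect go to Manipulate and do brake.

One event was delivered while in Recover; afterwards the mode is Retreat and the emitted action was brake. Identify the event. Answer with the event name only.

evStop

try evDone: (Recover, evDone) → (Hold, rotate)
try evTimeout: (Recover, evTimeout) → (Recover, led_on)
try evClear: (Recover, evClear) → (Hold, rotate)
try evDetect: (Recover, evDetect) → (Standby, rotate)
try evStop: (Recover, evStop) → (Retreat, brake)  ← matches
try evError: (Recover, evError) → (Recover, rotate)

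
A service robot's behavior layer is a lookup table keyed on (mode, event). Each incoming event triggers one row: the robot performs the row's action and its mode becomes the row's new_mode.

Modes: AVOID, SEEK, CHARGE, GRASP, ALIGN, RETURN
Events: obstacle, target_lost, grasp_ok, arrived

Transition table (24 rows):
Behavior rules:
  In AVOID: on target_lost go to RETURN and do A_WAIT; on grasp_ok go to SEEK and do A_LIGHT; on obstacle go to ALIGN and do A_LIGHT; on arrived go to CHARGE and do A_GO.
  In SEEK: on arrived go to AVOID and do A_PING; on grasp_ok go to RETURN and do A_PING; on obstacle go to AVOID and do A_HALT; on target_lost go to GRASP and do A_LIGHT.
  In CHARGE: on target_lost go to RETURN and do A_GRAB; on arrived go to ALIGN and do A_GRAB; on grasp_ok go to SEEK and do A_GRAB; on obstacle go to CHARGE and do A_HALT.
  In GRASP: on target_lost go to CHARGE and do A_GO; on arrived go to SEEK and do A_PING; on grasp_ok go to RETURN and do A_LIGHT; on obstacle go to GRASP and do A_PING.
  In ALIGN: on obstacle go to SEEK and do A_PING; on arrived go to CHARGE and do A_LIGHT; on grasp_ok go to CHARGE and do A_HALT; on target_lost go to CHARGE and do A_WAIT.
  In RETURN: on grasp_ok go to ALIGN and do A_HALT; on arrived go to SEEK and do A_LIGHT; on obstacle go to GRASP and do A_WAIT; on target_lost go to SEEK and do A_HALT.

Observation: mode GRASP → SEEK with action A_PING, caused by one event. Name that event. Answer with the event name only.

arrived

try obstacle: (GRASP, obstacle) → (GRASP, A_PING)
try target_lost: (GRASP, target_lost) → (CHARGE, A_GO)
try grasp_ok: (GRASP, grasp_ok) → (RETURN, A_LIGHT)
try arrived: (GRASP, arrived) → (SEEK, A_PING)  ← matches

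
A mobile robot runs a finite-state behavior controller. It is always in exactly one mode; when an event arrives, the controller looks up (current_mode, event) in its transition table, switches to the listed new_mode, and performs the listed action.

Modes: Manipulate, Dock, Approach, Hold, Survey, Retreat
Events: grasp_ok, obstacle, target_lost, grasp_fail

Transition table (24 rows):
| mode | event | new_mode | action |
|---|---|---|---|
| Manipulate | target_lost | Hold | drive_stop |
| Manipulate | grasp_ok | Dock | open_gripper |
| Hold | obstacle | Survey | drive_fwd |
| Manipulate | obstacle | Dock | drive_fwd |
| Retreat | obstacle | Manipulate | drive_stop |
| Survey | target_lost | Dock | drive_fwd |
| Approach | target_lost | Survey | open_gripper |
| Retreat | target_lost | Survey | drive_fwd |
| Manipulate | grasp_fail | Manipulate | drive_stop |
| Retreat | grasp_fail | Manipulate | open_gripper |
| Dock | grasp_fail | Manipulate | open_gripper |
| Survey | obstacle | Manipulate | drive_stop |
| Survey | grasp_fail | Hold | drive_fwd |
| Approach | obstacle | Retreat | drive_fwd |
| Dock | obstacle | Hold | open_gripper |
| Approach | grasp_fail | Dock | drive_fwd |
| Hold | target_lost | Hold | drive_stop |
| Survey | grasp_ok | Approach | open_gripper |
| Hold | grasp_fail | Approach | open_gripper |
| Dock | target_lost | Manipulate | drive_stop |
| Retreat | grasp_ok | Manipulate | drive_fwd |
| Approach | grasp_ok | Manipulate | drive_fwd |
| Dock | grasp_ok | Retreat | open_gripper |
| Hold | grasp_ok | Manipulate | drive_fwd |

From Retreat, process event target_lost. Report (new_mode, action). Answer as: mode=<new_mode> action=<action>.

current mode = Retreat; filter table to that mode:
  (Retreat, obstacle) → (Manipulate, drive_stop)
  (Retreat, target_lost) → (Survey, drive_fwd)  ← event matches
  (Retreat, grasp_fail) → (Manipulate, open_gripper)
  (Retreat, grasp_ok) → (Manipulate, drive_fwd)
event = target_lost selects (Survey, drive_fwd)

mode=Survey action=drive_fwd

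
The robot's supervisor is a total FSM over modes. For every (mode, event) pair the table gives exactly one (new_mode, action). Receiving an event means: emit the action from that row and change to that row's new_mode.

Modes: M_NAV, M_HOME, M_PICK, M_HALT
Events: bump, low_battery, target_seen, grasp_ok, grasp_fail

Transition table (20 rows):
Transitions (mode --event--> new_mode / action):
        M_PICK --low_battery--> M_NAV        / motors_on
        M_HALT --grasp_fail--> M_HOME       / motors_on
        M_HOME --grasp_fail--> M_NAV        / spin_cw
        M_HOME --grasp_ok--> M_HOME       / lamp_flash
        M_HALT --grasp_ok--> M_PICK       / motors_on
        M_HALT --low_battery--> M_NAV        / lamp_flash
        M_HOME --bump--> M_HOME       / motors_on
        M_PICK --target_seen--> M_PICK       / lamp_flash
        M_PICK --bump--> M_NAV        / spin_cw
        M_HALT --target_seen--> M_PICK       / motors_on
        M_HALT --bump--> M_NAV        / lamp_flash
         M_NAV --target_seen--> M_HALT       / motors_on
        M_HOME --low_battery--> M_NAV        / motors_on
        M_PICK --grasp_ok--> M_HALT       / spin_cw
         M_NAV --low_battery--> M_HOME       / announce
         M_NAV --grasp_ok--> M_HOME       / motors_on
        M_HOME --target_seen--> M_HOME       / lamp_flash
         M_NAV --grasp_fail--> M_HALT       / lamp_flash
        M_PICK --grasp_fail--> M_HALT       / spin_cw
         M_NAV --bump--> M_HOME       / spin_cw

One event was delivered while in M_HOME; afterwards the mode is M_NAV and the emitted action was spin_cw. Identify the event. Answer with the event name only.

grasp_fail

try bump: (M_HOME, bump) → (M_HOME, motors_on)
try low_battery: (M_HOME, low_battery) → (M_NAV, motors_on)
try target_seen: (M_HOME, target_seen) → (M_HOME, lamp_flash)
try grasp_ok: (M_HOME, grasp_ok) → (M_HOME, lamp_flash)
try grasp_fail: (M_HOME, grasp_fail) → (M_NAV, spin_cw)  ← matches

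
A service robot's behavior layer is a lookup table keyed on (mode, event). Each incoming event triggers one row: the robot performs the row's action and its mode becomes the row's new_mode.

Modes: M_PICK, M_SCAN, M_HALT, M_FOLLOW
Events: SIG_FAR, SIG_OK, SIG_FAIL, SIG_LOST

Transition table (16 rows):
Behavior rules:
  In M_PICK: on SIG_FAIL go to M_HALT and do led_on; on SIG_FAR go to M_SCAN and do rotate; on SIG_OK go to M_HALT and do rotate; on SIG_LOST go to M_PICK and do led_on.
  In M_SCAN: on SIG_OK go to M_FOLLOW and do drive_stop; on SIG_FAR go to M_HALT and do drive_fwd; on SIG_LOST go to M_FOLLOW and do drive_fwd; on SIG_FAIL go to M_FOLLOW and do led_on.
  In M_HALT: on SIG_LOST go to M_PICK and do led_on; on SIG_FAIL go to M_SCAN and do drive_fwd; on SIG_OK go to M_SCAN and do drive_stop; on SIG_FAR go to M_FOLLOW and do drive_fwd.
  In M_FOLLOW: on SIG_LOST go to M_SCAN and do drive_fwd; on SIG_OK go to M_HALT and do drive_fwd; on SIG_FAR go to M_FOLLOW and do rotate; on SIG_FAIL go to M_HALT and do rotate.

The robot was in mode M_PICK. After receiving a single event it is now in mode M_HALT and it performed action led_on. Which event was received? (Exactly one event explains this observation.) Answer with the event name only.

SIG_FAIL

try SIG_FAR: (M_PICK, SIG_FAR) → (M_SCAN, rotate)
try SIG_OK: (M_PICK, SIG_OK) → (M_HALT, rotate)
try SIG_FAIL: (M_PICK, SIG_FAIL) → (M_HALT, led_on)  ← matches
try SIG_LOST: (M_PICK, SIG_LOST) → (M_PICK, led_on)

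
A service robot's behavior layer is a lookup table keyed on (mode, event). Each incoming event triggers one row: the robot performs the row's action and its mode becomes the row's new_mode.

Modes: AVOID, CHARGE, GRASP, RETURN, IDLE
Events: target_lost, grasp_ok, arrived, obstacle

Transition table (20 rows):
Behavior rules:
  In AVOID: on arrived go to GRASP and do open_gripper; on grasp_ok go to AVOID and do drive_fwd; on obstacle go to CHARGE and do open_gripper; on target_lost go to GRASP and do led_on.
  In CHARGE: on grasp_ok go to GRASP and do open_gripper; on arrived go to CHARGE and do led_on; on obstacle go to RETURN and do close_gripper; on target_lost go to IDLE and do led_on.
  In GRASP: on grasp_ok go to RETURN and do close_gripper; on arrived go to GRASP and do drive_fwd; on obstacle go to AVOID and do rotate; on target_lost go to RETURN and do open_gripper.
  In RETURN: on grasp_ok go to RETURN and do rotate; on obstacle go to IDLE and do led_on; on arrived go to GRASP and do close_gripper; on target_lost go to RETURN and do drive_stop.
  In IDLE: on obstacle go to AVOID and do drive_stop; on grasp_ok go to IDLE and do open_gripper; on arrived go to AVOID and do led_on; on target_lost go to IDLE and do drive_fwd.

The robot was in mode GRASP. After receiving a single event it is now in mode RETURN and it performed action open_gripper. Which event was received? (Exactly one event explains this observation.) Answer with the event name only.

target_lost

try target_lost: (GRASP, target_lost) → (RETURN, open_gripper)  ← matches
try grasp_ok: (GRASP, grasp_ok) → (RETURN, close_gripper)
try arrived: (GRASP, arrived) → (GRASP, drive_fwd)
try obstacle: (GRASP, obstacle) → (AVOID, rotate)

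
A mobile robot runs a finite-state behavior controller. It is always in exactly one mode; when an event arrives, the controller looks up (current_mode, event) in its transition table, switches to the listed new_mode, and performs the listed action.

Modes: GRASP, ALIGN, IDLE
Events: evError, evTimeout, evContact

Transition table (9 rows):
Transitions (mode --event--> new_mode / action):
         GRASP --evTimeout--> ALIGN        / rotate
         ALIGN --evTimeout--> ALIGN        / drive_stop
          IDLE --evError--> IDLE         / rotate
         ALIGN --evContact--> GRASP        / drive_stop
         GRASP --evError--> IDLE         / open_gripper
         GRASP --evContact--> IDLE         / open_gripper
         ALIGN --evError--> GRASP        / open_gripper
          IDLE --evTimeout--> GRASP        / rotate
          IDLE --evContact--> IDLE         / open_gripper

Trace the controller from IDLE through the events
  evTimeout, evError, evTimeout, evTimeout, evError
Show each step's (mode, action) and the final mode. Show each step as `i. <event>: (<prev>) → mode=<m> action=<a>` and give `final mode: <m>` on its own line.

1. evTimeout: (IDLE) → mode=GRASP action=rotate
2. evError: (GRASP) → mode=IDLE action=open_gripper
3. evTimeout: (IDLE) → mode=GRASP action=rotate
4. evTimeout: (GRASP) → mode=ALIGN action=rotate
5. evError: (ALIGN) → mode=GRASP action=open_gripper

final mode: GRASP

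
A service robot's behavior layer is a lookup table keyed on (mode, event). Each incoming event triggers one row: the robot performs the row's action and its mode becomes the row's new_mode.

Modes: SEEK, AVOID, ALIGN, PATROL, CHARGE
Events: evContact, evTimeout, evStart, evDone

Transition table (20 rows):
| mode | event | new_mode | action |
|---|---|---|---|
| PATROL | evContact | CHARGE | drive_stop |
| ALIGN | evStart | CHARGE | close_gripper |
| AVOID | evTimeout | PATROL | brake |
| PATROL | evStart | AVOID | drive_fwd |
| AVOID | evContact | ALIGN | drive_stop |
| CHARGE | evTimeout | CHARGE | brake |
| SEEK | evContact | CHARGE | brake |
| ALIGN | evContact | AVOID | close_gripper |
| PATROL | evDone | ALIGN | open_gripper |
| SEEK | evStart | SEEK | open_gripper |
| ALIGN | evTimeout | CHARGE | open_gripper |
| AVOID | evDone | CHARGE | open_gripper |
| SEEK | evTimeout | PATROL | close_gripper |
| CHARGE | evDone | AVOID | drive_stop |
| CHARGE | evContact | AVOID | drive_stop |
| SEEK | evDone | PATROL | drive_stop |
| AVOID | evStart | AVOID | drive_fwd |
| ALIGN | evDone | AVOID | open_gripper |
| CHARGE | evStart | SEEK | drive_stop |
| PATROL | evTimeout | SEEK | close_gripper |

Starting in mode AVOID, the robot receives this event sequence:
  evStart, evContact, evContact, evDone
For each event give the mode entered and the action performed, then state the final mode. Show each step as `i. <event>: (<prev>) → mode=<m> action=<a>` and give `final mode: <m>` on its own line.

1. evStart: (AVOID) → mode=AVOID action=drive_fwd
2. evContact: (AVOID) → mode=ALIGN action=drive_stop
3. evContact: (ALIGN) → mode=AVOID action=close_gripper
4. evDone: (AVOID) → mode=CHARGE action=open_gripper

final mode: CHARGE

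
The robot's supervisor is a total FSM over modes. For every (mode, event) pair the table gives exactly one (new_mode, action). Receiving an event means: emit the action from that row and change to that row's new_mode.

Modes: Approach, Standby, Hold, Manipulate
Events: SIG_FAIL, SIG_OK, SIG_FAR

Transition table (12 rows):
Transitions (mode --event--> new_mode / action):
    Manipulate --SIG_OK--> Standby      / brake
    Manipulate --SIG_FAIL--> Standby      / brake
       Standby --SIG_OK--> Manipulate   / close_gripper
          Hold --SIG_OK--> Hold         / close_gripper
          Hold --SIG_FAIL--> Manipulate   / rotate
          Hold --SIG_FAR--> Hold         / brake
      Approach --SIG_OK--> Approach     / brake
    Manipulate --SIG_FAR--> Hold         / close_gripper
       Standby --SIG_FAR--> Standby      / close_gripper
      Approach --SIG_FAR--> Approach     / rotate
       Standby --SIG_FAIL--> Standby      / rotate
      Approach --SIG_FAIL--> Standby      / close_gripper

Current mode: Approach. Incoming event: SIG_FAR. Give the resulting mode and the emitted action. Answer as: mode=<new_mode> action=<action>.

current mode = Approach; filter table to that mode:
  (Approach, SIG_OK) → (Approach, brake)
  (Approach, SIG_FAR) → (Approach, rotate)  ← event matches
  (Approach, SIG_FAIL) → (Standby, close_gripper)
event = SIG_FAR selects (Approach, rotate)

mode=Approach action=rotate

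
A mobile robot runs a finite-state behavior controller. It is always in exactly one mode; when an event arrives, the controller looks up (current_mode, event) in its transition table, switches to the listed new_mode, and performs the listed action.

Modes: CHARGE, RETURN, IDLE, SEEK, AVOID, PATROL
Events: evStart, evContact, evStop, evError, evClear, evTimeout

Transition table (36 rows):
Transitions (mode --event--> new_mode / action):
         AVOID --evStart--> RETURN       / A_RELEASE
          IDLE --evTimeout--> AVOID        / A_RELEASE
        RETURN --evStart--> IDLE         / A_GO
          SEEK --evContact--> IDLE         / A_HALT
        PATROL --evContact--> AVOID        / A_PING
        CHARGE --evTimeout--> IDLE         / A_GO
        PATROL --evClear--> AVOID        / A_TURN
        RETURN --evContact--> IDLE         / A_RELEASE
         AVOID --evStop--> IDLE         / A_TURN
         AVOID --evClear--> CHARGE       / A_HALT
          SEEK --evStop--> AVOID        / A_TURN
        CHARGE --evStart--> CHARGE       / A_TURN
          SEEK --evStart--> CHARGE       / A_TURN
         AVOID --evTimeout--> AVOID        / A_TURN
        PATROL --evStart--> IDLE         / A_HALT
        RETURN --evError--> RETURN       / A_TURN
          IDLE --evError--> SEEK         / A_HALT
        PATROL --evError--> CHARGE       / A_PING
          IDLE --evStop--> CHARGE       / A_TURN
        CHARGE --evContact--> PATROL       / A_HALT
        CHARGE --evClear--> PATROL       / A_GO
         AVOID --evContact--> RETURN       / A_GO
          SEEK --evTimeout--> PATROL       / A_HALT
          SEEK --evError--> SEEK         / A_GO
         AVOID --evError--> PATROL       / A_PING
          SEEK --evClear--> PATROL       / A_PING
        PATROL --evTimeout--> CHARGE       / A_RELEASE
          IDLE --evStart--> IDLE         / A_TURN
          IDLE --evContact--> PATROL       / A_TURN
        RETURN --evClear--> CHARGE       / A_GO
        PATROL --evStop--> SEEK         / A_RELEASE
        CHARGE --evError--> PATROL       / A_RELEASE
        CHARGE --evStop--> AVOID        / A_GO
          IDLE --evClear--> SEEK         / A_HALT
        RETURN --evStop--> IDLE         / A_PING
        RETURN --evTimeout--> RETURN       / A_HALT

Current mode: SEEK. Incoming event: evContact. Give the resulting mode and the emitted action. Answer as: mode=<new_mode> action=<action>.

mode=IDLE action=A_HALT

current mode = SEEK; filter table to that mode:
  (SEEK, evContact) → (IDLE, A_HALT)  ← event matches
  (SEEK, evStop) → (AVOID, A_TURN)
  (SEEK, evStart) → (CHARGE, A_TURN)
  (SEEK, evTimeout) → (PATROL, A_HALT)
  (SEEK, evError) → (SEEK, A_GO)
  (SEEK, evClear) → (PATROL, A_PING)
event = evContact selects (IDLE, A_HALT)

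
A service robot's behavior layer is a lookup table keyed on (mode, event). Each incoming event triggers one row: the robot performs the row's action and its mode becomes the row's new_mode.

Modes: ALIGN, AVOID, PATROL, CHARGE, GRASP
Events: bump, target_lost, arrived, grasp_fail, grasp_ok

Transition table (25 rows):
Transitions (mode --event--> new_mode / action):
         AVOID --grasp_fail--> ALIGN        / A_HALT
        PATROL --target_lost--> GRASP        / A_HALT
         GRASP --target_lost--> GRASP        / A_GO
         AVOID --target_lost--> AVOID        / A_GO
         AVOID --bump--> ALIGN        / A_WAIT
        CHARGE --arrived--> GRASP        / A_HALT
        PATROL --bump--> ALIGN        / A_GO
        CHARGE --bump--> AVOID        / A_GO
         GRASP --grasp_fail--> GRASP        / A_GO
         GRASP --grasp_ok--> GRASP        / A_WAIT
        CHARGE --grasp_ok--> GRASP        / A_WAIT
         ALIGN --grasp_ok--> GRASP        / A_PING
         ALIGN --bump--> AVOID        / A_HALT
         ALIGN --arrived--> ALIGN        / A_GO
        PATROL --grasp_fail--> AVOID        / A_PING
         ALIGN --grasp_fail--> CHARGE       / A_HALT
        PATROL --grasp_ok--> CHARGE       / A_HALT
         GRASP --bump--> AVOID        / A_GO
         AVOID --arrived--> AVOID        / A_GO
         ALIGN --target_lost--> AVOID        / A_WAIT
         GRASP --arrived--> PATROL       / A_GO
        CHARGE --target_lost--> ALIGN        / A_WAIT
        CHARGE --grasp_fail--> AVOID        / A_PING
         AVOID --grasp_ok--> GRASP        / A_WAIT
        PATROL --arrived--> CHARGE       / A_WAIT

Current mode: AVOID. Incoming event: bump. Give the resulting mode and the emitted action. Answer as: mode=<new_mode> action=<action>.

current mode = AVOID; filter table to that mode:
  (AVOID, grasp_fail) → (ALIGN, A_HALT)
  (AVOID, target_lost) → (AVOID, A_GO)
  (AVOID, bump) → (ALIGN, A_WAIT)  ← event matches
  (AVOID, arrived) → (AVOID, A_GO)
  (AVOID, grasp_ok) → (GRASP, A_WAIT)
event = bump selects (ALIGN, A_WAIT)

mode=ALIGN action=A_WAIT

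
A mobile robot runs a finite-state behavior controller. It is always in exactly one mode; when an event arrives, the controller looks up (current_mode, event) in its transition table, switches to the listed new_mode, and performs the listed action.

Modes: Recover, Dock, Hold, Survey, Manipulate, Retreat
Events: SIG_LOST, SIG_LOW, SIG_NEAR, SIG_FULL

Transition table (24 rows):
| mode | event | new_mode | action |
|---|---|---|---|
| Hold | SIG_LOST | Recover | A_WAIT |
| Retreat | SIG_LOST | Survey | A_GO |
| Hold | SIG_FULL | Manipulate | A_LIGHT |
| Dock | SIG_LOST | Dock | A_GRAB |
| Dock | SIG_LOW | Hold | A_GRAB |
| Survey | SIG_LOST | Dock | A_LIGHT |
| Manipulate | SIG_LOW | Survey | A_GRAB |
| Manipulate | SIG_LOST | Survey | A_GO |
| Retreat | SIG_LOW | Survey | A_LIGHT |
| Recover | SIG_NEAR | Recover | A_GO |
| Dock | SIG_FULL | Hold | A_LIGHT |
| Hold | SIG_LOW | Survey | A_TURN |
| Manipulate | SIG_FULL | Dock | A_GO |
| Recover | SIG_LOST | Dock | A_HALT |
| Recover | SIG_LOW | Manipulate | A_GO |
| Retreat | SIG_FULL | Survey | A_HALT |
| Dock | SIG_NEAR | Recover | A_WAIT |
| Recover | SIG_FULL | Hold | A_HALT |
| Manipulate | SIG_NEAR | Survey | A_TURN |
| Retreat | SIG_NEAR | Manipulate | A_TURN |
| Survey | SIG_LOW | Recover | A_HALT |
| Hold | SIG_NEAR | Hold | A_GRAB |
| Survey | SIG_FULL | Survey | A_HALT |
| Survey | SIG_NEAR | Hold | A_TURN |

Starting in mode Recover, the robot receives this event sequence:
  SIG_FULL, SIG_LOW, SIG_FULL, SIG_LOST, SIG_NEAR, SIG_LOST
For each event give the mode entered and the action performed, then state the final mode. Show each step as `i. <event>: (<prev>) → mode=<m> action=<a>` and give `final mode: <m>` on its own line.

final mode: Dock

1. SIG_FULL: (Recover) → mode=Hold action=A_HALT
2. SIG_LOW: (Hold) → mode=Survey action=A_TURN
3. SIG_FULL: (Survey) → mode=Survey action=A_HALT
4. SIG_LOST: (Survey) → mode=Dock action=A_LIGHT
5. SIG_NEAR: (Dock) → mode=Recover action=A_WAIT
6. SIG_LOST: (Recover) → mode=Dock action=A_HALT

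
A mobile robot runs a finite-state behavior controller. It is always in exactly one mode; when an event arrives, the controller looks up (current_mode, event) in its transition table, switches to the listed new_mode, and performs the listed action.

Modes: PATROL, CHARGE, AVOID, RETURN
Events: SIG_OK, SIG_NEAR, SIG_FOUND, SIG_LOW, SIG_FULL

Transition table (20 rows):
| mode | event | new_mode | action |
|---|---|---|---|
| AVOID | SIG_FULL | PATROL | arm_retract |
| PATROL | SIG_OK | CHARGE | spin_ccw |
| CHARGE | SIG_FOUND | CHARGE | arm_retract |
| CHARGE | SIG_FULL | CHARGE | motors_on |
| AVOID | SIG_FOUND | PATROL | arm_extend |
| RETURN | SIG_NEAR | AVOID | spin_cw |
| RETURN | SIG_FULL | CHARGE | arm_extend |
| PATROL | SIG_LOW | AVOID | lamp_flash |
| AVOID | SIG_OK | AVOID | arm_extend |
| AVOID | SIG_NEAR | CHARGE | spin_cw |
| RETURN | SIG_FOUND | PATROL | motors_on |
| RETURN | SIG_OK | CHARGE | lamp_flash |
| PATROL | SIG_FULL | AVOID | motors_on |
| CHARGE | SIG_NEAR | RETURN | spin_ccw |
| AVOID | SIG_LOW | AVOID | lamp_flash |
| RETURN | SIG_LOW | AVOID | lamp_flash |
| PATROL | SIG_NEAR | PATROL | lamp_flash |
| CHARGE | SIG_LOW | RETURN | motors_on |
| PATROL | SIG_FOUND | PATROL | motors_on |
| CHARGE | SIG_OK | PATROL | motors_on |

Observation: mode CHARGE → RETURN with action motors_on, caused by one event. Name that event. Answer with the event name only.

SIG_LOW

try SIG_OK: (CHARGE, SIG_OK) → (PATROL, motors_on)
try SIG_NEAR: (CHARGE, SIG_NEAR) → (RETURN, spin_ccw)
try SIG_FOUND: (CHARGE, SIG_FOUND) → (CHARGE, arm_retract)
try SIG_LOW: (CHARGE, SIG_LOW) → (RETURN, motors_on)  ← matches
try SIG_FULL: (CHARGE, SIG_FULL) → (CHARGE, motors_on)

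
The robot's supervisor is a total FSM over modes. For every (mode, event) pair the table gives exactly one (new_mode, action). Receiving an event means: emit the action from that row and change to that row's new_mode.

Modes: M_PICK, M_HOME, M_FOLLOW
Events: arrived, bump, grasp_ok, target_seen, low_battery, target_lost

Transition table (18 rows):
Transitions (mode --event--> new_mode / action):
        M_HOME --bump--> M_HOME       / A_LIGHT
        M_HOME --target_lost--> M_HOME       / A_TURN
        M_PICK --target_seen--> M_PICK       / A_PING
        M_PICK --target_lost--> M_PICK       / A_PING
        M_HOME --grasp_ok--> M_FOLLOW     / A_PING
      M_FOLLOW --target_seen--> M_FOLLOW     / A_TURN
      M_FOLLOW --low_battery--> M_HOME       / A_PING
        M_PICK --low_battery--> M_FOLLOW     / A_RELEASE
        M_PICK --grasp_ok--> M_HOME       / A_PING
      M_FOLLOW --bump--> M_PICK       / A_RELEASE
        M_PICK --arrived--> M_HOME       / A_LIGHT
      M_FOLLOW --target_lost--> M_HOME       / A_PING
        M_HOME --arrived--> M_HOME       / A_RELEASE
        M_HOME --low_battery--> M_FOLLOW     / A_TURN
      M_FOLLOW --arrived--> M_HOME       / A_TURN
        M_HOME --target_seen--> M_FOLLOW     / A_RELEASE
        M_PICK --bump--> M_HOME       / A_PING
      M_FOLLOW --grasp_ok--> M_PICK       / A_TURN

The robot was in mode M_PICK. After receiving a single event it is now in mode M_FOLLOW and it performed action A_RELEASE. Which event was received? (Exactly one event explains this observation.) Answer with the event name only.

try arrived: (M_PICK, arrived) → (M_HOME, A_LIGHT)
try bump: (M_PICK, bump) → (M_HOME, A_PING)
try grasp_ok: (M_PICK, grasp_ok) → (M_HOME, A_PING)
try target_seen: (M_PICK, target_seen) → (M_PICK, A_PING)
try low_battery: (M_PICK, low_battery) → (M_FOLLOW, A_RELEASE)  ← matches
try target_lost: (M_PICK, target_lost) → (M_PICK, A_PING)

low_battery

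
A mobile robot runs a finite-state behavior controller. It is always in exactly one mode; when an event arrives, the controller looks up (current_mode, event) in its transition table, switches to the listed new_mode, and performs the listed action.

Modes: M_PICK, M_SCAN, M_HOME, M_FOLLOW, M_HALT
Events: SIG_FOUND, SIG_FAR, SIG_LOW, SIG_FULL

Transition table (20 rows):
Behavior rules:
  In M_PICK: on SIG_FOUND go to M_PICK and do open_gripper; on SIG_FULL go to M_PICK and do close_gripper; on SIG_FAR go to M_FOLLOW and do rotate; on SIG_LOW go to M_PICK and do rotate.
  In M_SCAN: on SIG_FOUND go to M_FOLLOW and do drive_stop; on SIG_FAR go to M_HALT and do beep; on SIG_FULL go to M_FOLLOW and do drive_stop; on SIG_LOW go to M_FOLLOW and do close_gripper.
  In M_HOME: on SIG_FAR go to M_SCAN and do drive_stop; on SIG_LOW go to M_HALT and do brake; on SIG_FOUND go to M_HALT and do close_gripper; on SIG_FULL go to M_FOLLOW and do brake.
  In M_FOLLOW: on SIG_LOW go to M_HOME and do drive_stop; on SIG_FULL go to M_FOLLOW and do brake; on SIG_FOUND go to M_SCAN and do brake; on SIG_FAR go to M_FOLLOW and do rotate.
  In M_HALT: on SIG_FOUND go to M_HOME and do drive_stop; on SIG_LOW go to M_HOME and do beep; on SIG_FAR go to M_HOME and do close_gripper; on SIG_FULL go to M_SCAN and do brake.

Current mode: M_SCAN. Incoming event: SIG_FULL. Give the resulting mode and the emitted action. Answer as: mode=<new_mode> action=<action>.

mode=M_FOLLOW action=drive_stop

current mode = M_SCAN; filter table to that mode:
  (M_SCAN, SIG_FOUND) → (M_FOLLOW, drive_stop)
  (M_SCAN, SIG_FAR) → (M_HALT, beep)
  (M_SCAN, SIG_FULL) → (M_FOLLOW, drive_stop)  ← event matches
  (M_SCAN, SIG_LOW) → (M_FOLLOW, close_gripper)
event = SIG_FULL selects (M_FOLLOW, drive_stop)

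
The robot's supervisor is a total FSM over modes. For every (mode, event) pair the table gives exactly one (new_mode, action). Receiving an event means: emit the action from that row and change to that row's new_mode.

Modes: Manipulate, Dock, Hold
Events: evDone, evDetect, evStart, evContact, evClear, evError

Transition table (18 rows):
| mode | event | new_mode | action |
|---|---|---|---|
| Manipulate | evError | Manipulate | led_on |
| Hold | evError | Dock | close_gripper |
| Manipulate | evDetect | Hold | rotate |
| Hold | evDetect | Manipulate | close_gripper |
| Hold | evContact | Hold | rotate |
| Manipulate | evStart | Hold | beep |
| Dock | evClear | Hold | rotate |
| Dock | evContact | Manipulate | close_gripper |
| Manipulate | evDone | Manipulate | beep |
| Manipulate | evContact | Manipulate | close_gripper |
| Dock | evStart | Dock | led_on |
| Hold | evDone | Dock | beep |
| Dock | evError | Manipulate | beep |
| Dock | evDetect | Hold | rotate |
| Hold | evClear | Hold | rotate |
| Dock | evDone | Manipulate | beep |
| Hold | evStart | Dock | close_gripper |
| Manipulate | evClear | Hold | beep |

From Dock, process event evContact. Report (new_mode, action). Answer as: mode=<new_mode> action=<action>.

mode=Manipulate action=close_gripper

current mode = Dock; filter table to that mode:
  (Dock, evClear) → (Hold, rotate)
  (Dock, evContact) → (Manipulate, close_gripper)  ← event matches
  (Dock, evStart) → (Dock, led_on)
  (Dock, evError) → (Manipulate, beep)
  (Dock, evDetect) → (Hold, rotate)
  (Dock, evDone) → (Manipulate, beep)
event = evContact selects (Manipulate, close_gripper)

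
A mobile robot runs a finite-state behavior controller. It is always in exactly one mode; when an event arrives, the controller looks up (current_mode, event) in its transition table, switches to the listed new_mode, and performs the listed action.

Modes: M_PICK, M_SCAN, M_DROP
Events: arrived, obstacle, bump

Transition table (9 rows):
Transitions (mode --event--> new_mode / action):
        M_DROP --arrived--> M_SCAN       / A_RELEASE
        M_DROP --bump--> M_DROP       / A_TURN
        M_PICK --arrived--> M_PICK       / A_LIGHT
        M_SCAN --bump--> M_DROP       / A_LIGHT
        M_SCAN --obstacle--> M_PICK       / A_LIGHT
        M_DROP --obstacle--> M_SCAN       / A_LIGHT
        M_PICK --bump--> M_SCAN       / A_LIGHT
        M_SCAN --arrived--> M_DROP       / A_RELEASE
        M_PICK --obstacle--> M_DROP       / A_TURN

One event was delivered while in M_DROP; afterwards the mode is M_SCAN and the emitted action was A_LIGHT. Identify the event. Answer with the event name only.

try arrived: (M_DROP, arrived) → (M_SCAN, A_RELEASE)
try obstacle: (M_DROP, obstacle) → (M_SCAN, A_LIGHT)  ← matches
try bump: (M_DROP, bump) → (M_DROP, A_TURN)

obstacle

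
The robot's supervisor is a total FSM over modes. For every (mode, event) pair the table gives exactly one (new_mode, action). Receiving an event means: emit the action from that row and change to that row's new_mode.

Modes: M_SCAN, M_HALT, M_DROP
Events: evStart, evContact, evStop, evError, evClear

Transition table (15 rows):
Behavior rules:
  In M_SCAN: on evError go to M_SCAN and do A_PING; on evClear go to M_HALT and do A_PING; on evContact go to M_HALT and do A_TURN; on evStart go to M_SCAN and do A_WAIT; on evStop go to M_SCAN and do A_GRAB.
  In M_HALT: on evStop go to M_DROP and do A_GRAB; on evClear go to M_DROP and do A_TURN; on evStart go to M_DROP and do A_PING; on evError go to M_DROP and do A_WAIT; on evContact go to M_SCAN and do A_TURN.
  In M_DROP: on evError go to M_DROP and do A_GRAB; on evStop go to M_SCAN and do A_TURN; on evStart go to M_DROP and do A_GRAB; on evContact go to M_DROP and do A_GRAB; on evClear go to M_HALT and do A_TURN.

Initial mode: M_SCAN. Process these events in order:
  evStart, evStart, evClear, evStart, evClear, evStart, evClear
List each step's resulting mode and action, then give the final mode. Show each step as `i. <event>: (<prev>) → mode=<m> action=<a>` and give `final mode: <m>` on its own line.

1. evStart: (M_SCAN) → mode=M_SCAN action=A_WAIT
2. evStart: (M_SCAN) → mode=M_SCAN action=A_WAIT
3. evClear: (M_SCAN) → mode=M_HALT action=A_PING
4. evStart: (M_HALT) → mode=M_DROP action=A_PING
5. evClear: (M_DROP) → mode=M_HALT action=A_TURN
6. evStart: (M_HALT) → mode=M_DROP action=A_PING
7. evClear: (M_DROP) → mode=M_HALT action=A_TURN

final mode: M_HALT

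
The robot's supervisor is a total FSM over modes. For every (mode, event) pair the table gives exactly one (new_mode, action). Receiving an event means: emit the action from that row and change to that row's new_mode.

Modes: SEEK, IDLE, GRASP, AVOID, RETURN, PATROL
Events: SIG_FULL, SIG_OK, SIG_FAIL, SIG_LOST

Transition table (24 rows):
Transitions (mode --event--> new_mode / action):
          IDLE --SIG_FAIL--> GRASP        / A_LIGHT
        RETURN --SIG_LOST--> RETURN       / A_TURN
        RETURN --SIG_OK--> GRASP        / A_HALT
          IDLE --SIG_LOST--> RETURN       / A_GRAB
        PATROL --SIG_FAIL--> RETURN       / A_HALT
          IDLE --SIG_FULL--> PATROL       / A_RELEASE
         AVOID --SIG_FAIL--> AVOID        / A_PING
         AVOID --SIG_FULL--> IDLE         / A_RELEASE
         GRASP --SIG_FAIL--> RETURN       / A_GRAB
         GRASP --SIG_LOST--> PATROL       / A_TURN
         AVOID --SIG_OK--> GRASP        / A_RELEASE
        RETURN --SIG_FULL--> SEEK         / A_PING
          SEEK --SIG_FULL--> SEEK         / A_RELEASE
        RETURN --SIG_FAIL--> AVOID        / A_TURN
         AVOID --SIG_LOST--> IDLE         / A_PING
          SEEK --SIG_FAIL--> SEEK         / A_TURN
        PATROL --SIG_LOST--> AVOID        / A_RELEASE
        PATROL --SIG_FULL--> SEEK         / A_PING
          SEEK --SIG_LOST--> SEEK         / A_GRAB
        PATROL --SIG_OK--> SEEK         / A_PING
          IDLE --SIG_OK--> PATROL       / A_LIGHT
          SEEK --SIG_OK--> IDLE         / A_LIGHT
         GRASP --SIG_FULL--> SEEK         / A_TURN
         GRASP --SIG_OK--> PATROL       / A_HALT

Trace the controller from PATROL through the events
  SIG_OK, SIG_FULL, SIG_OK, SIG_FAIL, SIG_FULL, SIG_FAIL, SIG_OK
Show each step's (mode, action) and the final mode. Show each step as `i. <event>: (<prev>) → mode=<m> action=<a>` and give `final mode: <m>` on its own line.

final mode: IDLE

1. SIG_OK: (PATROL) → mode=SEEK action=A_PING
2. SIG_FULL: (SEEK) → mode=SEEK action=A_RELEASE
3. SIG_OK: (SEEK) → mode=IDLE action=A_LIGHT
4. SIG_FAIL: (IDLE) → mode=GRASP action=A_LIGHT
5. SIG_FULL: (GRASP) → mode=SEEK action=A_TURN
6. SIG_FAIL: (SEEK) → mode=SEEK action=A_TURN
7. SIG_OK: (SEEK) → mode=IDLE action=A_LIGHT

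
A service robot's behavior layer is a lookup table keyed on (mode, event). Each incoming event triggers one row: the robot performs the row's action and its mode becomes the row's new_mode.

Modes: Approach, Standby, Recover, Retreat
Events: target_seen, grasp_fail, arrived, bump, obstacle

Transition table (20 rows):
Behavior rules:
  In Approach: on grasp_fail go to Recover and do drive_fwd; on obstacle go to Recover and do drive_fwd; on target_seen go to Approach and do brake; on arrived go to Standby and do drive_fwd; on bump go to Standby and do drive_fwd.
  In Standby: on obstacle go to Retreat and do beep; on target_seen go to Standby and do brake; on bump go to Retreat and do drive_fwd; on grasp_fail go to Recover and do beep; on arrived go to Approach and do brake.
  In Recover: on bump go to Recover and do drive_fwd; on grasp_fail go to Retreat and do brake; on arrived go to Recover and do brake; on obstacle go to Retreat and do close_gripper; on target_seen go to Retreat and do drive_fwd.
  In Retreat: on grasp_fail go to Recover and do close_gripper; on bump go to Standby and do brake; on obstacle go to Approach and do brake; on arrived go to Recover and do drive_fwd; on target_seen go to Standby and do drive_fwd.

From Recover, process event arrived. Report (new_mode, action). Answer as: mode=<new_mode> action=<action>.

mode=Recover action=brake

current mode = Recover; filter table to that mode:
  (Recover, bump) → (Recover, drive_fwd)
  (Recover, grasp_fail) → (Retreat, brake)
  (Recover, arrived) → (Recover, brake)  ← event matches
  (Recover, obstacle) → (Retreat, close_gripper)
  (Recover, target_seen) → (Retreat, drive_fwd)
event = arrived selects (Recover, brake)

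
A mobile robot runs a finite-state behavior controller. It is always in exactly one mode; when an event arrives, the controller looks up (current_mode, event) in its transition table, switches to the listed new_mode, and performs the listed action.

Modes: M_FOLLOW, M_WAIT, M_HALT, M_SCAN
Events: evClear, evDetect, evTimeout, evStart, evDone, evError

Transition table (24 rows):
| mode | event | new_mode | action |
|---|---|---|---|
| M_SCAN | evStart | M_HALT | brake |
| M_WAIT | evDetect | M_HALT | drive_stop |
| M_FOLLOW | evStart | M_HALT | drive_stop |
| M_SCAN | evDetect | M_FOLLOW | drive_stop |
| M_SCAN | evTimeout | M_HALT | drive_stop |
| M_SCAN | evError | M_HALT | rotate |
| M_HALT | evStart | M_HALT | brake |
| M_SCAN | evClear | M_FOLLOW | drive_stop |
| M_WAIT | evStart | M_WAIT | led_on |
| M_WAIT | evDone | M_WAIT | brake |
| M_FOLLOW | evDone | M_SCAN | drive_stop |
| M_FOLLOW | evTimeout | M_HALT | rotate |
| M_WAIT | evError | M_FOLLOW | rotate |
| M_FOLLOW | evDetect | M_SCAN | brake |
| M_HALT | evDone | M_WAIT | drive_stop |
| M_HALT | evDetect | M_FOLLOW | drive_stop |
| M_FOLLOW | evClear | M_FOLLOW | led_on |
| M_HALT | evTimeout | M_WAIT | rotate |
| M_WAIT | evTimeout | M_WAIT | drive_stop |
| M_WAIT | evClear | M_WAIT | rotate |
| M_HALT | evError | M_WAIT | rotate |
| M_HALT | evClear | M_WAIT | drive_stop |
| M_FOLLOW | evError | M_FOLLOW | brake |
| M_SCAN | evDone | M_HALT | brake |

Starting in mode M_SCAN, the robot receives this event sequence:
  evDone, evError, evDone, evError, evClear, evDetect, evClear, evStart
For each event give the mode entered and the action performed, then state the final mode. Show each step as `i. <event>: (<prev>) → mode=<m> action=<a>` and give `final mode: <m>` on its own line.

1. evDone: (M_SCAN) → mode=M_HALT action=brake
2. evError: (M_HALT) → mode=M_WAIT action=rotate
3. evDone: (M_WAIT) → mode=M_WAIT action=brake
4. evError: (M_WAIT) → mode=M_FOLLOW action=rotate
5. evClear: (M_FOLLOW) → mode=M_FOLLOW action=led_on
6. evDetect: (M_FOLLOW) → mode=M_SCAN action=brake
7. evClear: (M_SCAN) → mode=M_FOLLOW action=drive_stop
8. evStart: (M_FOLLOW) → mode=M_HALT action=drive_stop

final mode: M_HALT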